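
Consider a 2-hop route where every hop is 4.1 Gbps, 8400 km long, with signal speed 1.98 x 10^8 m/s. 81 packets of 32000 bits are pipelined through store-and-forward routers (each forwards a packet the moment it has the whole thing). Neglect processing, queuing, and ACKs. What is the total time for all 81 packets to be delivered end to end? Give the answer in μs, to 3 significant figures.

Per-hop transmission t_tx = L/R = 32000/4.1e+09 = 7.80488 μs.
Per-hop propagation t_prop = 8400000/198000000 = 42424.2 μs.
Pipeline fill: first packet needs 2·t_tx to clear all hops; remaining 80 packets each add one t_tx.
Total = (2+81-1)·t_tx + 2·t_prop = 82·7.80488 + 2·42424.2 = 85500 μs.

85500 μs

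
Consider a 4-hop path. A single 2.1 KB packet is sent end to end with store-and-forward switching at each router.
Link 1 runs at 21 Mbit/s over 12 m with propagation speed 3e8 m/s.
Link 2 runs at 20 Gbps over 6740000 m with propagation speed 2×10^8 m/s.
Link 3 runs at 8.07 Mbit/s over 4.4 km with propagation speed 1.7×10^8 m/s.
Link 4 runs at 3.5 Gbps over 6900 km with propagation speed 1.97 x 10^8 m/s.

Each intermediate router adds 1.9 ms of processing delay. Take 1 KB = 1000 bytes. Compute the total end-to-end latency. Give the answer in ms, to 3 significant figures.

L = 16800 bits.
Transmission delays (L/R per hop): 0.8, 0.00084, 2.08178, 0.0048 ms; sum = 2.88742 ms.
Propagation delays (d/s per hop): 4e-05, 33.7, 0.0258824, 35.0254 ms; sum = 68.7513 ms.
Processing at 3 router(s): 3 × 1.9 ms = 5.7 ms.
End-to-end = 77.3 ms.

77.3 ms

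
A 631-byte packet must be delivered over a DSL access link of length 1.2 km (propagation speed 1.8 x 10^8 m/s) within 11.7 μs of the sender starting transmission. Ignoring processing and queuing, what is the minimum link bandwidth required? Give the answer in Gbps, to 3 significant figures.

1.00 Gbps

L = 5048 bits.
Propagation delay = 1200 / 180000000 = 6.66667 μs.
Transmission budget = 11.7 − 6.66667 = 5.03333 μs.
R ≥ L / t_tx = 5048 bits / 5.03333e-06 s = 1.00 Gbps.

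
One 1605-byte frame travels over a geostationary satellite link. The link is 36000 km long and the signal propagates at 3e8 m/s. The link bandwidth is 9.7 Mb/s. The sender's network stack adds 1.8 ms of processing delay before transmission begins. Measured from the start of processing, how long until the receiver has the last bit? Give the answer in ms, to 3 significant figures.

123 ms

L = 1605 × 8 = 12840 bits.
Transmission delay = L/R = 12840 / 9700000 = 1.32371 ms.
Propagation delay = d/s = 36000000 m / 300000000 m/s = 120 ms.
Plus processing delay 1.8 ms = 1.8 ms.
Total = 123 ms.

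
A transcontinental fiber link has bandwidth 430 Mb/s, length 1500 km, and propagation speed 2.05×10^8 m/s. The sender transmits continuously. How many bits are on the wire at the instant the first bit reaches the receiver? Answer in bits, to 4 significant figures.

3146000 bits

Propagation delay = 1500000 / 2.05e+08 = 0.00731707 s.
BDP = R × t_prop = 430000000 × 0.00731707 = 3146340 bits.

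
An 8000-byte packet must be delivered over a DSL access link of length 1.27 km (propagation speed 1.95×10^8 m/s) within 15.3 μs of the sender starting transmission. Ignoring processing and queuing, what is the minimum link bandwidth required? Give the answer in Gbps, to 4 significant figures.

L = 64000 bits.
Propagation delay = 1270 / 195000000 = 6.51282 μs.
Transmission budget = 15.3 − 6.51282 = 8.78718 μs.
R ≥ L / t_tx = 64000 bits / 8.78718e-06 s = 7.283 Gbps.

7.283 Gbps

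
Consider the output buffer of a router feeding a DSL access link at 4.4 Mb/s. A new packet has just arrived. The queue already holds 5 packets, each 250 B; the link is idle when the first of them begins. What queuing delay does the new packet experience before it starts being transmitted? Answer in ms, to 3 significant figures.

2.27 ms

Each queued packet: L/R = 2000/4400000 = 0.454545 ms.
5 queued → 2.27273 ms.
Queuing delay = 2.27 ms.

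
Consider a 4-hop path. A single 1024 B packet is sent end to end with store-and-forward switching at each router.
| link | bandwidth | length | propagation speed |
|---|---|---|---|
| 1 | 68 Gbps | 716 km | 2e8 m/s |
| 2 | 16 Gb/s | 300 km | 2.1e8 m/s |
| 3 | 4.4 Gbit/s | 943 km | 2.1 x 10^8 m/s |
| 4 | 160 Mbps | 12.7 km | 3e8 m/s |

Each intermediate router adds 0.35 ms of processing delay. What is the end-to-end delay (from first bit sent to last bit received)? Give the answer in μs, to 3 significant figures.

L = 1024 × 8 = 8192 bits.
Transmission delays (L/R per hop): 0.120471, 0.512, 1.86182, 51.2 μs; sum = 53.6943 μs.
Propagation delays (d/s per hop): 3580, 1428.57, 4490.48, 42.3333 μs; sum = 9541.38 μs.
Processing at 3 router(s): 3 × 0.35 ms = 1050 μs.
End-to-end = 10600 μs.

10600 μs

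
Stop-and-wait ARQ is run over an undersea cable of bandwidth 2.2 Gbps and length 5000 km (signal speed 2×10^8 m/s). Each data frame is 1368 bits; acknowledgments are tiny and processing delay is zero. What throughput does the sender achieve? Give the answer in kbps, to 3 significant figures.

t_tx = L/R = 1368/2200000000 = 6.21818e-07 s.
t_prop = 5000000/200000000 = 0.025 s; RTT = 0.05 s.
Cycle = t_tx + RTT = 0.0500006 s.
Throughput = L / cycle = 1368 / 0.0500006 = 27.4 kbps.

27.4 kbps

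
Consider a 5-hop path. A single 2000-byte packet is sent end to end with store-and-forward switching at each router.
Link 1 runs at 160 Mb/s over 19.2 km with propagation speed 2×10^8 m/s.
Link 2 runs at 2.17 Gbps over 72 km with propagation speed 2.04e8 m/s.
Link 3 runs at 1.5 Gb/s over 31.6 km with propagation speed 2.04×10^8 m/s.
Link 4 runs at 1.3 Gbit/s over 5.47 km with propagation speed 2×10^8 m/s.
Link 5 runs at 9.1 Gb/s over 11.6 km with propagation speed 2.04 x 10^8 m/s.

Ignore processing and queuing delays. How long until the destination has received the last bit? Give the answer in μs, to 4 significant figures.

820.2 μs

L = 2000 × 8 = 16000 bits.
Transmission delays (L/R per hop): 100, 7.37327, 10.6667, 12.3077, 1.75824 μs; sum = 132.106 μs.
Propagation delays (d/s per hop): 96, 352.941, 154.902, 27.35, 56.8627 μs; sum = 688.056 μs.
End-to-end = 820.2 μs.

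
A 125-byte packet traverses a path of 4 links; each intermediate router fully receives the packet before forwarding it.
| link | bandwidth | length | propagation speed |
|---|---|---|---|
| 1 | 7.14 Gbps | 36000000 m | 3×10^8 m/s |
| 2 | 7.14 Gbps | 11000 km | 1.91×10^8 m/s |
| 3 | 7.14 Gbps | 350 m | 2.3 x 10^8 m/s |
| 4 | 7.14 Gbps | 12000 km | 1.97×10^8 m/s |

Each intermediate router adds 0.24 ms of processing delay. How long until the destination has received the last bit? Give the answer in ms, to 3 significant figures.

L = 125 × 8 = 1000 bits.
Transmission delay per hop = L/R = 1000/7140000000 = 0.000140056 ms; 4 hops → 0.000560224 ms.
Propagation delays (d/s per hop): 120, 57.5916, 0.00152174, 60.9137 ms; sum = 238.507 ms.
Processing at 3 router(s): 3 × 0.24 ms = 0.72 ms.
End-to-end = 239 ms.

239 ms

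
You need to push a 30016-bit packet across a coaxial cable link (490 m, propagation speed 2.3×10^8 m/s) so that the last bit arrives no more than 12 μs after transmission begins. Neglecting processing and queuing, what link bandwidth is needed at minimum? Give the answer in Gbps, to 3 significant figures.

Propagation delay = 490 / 2.3e+08 = 2.13043 μs.
Transmission budget = 12 − 2.13043 = 9.86957 μs.
R ≥ L / t_tx = 30016 bits / 9.86957e-06 s = 3.04 Gbps.

3.04 Gbps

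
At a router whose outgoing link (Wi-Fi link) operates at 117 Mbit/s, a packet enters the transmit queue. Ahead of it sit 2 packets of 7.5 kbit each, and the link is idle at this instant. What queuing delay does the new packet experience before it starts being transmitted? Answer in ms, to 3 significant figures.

0.128 ms

Each queued packet: L/R = 7500/117000000 = 0.0641026 ms.
2 queued → 0.128205 ms.
Queuing delay = 0.128 ms.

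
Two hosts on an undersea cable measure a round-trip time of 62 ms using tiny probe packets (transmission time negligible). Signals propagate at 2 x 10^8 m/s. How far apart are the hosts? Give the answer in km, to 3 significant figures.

6200 km

One-way propagation = RTT/2 = 31 ms.
d = s × t = 200000000 × 0.031 = 6200 km.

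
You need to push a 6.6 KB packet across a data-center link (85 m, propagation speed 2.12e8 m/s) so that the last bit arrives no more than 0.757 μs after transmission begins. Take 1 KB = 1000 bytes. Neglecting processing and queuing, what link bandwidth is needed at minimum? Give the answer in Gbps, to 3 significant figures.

148 Gbps

L = 52800 bits.
Propagation delay = 85 / 212000000 = 0.400943 μs.
Transmission budget = 0.757 − 0.400943 = 0.356057 μs.
R ≥ L / t_tx = 52800 bits / 3.56057e-07 s = 148 Gbps.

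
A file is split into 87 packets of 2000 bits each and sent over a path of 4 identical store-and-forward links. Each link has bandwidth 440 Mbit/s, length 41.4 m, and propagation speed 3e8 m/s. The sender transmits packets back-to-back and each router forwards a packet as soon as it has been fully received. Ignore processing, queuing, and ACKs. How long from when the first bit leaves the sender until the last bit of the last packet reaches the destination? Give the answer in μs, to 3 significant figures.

410 μs

Per-hop transmission t_tx = L/R = 2000/440000000 = 4.54545 μs.
Per-hop propagation t_prop = 41.4/300000000 = 0.138 μs.
Pipeline fill: first packet needs 4·t_tx to clear all hops; remaining 86 packets each add one t_tx.
Total = (4+87-1)·t_tx + 4·t_prop = 90·4.54545 + 4·0.138 = 410 μs.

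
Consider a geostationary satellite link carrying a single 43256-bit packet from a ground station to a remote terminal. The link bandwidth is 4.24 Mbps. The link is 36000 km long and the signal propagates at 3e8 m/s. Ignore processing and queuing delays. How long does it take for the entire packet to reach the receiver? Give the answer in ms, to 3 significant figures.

Transmission delay = L/R = 43256 / 4240000 = 10.2019 ms.
Propagation delay = d/s = 36000000 m / 300000000 m/s = 120 ms.
Total = 130 ms.

130 ms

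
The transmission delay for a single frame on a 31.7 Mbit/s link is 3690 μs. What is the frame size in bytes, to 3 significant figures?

L = R × t_tx = 31700000 b/s × 0.00369 s = 116973 bits.
In bytes: 116973 / 8 = 14600 bytes.

14600 bytes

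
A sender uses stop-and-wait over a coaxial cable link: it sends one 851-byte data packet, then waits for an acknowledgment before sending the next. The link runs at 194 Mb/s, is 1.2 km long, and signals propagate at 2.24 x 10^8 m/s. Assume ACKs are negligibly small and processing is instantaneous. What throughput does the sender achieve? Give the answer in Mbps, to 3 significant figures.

149 Mbps

t_tx = L/R = 6808/194000000 = 3.50928e-05 s.
t_prop = 1200/2.24e+08 = 5.35714e-06 s; RTT = 1.07143e-05 s.
Cycle = t_tx + RTT = 4.58071e-05 s.
Throughput = L / cycle = 6808 / 4.58071e-05 = 149 Mbps.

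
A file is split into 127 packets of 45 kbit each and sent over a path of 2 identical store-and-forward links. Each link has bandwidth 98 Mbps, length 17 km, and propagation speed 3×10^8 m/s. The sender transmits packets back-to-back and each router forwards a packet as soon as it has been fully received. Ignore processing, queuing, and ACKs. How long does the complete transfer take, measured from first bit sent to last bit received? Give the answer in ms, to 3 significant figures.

58.9 ms

Per-hop transmission t_tx = L/R = 45000/98000000 = 0.459184 ms.
Per-hop propagation t_prop = 17000/300000000 = 0.0566667 ms.
Pipeline fill: first packet needs 2·t_tx to clear all hops; remaining 126 packets each add one t_tx.
Total = (2+127-1)·t_tx + 2·t_prop = 128·0.459184 + 2·0.0566667 = 58.9 ms.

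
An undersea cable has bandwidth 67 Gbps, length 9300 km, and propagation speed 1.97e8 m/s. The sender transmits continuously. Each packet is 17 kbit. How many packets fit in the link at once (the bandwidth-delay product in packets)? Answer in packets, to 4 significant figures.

186100 packets

Propagation delay = 9300000 / 197000000 = 0.0472081 s.
BDP = R × t_prop = 67000000000 × 0.0472081 = 3162940000 bits.
In packets of 17000 bits: 186100 packets.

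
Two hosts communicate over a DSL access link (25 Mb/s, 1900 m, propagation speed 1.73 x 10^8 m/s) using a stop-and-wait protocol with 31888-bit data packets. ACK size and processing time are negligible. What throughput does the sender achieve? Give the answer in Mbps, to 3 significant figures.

t_tx = L/R = 31888/25000000 = 0.00127552 s.
t_prop = 1900/173000000 = 1.09827e-05 s; RTT = 2.19653e-05 s.
Cycle = t_tx + RTT = 0.00129749 s.
Throughput = L / cycle = 31888 / 0.00129749 = 24.6 Mbps.

24.6 Mbps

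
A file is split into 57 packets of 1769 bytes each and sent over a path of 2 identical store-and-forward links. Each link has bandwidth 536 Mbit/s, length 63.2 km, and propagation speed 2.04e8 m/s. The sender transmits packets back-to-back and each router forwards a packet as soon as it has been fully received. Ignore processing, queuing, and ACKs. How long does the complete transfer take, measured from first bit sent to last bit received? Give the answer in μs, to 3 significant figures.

2150 μs

Per-hop transmission t_tx = L/R = 14152/536000000 = 26.403 μs.
Per-hop propagation t_prop = 63200/204000000 = 309.804 μs.
Pipeline fill: first packet needs 2·t_tx to clear all hops; remaining 56 packets each add one t_tx.
Total = (2+57-1)·t_tx + 2·t_prop = 58·26.403 + 2·309.804 = 2150 μs.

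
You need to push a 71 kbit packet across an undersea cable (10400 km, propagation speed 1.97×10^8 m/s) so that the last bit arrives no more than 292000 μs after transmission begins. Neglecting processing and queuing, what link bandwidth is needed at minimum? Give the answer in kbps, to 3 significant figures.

297 kbps

Propagation delay = 10400000 / 197000000 = 52791.9 μs.
Transmission budget = 292000 − 52791.9 = 239208 μs.
R ≥ L / t_tx = 71000 bits / 0.239208 s = 297 kbps.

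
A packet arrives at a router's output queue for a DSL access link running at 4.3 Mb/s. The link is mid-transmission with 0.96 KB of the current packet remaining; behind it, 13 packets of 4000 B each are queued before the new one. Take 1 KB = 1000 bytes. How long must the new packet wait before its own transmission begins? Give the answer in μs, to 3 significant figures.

98500 μs

Each queued packet: L/R = 32000/4300000 = 7441.86 μs.
13 queued → 96744.2 μs.
Plus remaining 7680 bits of current packet: 1786.05 μs.
Queuing delay = 98500 μs.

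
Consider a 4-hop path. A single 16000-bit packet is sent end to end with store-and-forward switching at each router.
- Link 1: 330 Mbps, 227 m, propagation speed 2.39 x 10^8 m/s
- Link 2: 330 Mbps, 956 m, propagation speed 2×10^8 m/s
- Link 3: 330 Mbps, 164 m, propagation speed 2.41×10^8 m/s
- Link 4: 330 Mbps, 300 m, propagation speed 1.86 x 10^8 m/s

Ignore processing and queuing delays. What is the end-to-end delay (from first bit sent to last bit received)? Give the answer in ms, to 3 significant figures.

Transmission delay per hop = L/R = 16000/330000000 = 0.0484848 ms; 4 hops → 0.193939 ms.
Propagation delays (d/s per hop): 0.000949791, 0.00478, 0.000680498, 0.0016129 ms; sum = 0.00802319 ms.
End-to-end = 0.202 ms.

0.202 ms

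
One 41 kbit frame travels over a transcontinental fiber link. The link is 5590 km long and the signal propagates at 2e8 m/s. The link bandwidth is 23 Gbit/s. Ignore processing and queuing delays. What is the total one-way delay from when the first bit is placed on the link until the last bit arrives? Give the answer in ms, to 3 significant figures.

L = 41000 bits.
Transmission delay = L/R = 41000 / 23000000000 = 0.00178261 ms.
Propagation delay = d/s = 5590000 m / 200000000 m/s = 27.95 ms.
Total = 28.0 ms.

28.0 ms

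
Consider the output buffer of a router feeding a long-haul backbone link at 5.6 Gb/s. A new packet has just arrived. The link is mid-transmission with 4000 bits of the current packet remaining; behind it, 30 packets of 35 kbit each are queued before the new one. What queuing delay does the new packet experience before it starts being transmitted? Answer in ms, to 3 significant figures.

0.188 ms

Each queued packet: L/R = 35000/5600000000 = 0.00625 ms.
30 queued → 0.1875 ms.
Plus remaining 4000 bits of current packet: 0.000714286 ms.
Queuing delay = 0.188 ms.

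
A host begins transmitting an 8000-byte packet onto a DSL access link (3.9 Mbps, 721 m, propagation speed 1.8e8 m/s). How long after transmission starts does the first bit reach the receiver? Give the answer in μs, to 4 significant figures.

First bit experiences only propagation delay: d/s = 721/180000000 = 4.006 μs.

4.006 μs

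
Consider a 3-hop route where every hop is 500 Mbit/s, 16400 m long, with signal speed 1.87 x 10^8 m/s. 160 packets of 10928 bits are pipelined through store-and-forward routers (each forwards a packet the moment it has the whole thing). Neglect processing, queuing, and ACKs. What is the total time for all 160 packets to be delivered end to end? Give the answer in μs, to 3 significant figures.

3800 μs

Per-hop transmission t_tx = L/R = 10928/500000000 = 21.856 μs.
Per-hop propagation t_prop = 16400/187000000 = 87.7005 μs.
Pipeline fill: first packet needs 3·t_tx to clear all hops; remaining 159 packets each add one t_tx.
Total = (3+160-1)·t_tx + 3·t_prop = 162·21.856 + 3·87.7005 = 3800 μs.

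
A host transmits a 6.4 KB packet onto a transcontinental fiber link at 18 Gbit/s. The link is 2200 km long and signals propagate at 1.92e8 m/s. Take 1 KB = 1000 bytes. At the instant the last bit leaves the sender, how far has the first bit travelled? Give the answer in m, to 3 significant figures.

t_tx = L/R = 51200/18000000000 = 2.84444e-06 s.
Distance = s × t_tx = 192000000 × 2.84444e-06 = 546 m.

546 m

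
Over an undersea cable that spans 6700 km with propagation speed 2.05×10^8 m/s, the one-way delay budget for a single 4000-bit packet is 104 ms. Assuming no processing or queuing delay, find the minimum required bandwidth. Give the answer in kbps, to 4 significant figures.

Propagation delay = 6700000 / 2.05e+08 = 32.6829 ms.
Transmission budget = 104 − 32.6829 = 71.3171 ms.
R ≥ L / t_tx = 4000 bits / 0.0713171 s = 56.09 kbps.

56.09 kbps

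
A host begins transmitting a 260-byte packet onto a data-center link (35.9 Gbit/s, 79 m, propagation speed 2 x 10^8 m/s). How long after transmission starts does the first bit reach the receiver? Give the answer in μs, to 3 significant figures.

0.395 μs

First bit experiences only propagation delay: d/s = 79/200000000 = 0.395 μs.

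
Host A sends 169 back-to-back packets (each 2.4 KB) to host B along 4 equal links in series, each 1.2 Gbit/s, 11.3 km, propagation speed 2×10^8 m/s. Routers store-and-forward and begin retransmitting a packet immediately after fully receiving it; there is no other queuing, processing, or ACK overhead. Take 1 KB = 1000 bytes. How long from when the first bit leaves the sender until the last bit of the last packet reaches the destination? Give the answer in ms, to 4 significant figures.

Per-hop transmission t_tx = L/R = 19200/1200000000 = 0.016 ms.
Per-hop propagation t_prop = 11300/200000000 = 0.0565 ms.
Pipeline fill: first packet needs 4·t_tx to clear all hops; remaining 168 packets each add one t_tx.
Total = (4+169-1)·t_tx + 4·t_prop = 172·0.016 + 4·0.0565 = 2.978 ms.

2.978 ms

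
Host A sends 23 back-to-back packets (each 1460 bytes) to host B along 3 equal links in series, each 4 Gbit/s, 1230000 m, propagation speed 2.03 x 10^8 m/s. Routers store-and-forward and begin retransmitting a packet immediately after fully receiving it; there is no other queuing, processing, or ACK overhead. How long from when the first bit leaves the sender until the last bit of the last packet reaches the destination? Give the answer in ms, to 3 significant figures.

Per-hop transmission t_tx = L/R = 11680/4000000000 = 0.00292 ms.
Per-hop propagation t_prop = 1230000/2.03e+08 = 6.05911 ms.
Pipeline fill: first packet needs 3·t_tx to clear all hops; remaining 22 packets each add one t_tx.
Total = (3+23-1)·t_tx + 3·t_prop = 25·0.00292 + 3·6.05911 = 18.3 ms.

18.3 ms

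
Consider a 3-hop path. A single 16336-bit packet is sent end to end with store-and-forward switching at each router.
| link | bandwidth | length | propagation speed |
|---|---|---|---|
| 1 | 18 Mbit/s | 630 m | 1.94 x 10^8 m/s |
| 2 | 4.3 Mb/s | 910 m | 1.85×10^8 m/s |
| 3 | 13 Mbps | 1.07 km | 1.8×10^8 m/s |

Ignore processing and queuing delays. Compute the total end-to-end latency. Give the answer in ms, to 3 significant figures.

5.98 ms

Transmission delays (L/R per hop): 0.907556, 3.79907, 1.25662 ms; sum = 5.96324 ms.
Propagation delays (d/s per hop): 0.00324742, 0.00491892, 0.00594444 ms; sum = 0.0141108 ms.
End-to-end = 5.98 ms.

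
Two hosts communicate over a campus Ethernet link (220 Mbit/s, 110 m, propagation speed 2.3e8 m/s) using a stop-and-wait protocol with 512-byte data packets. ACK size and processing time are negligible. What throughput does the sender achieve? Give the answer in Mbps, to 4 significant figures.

t_tx = L/R = 4096/220000000 = 1.86182e-05 s.
t_prop = 110/2.3e+08 = 4.78261e-07 s; RTT = 9.56522e-07 s.
Cycle = t_tx + RTT = 1.95747e-05 s.
Throughput = L / cycle = 4096 / 1.95747e-05 = 209.2 Mbps.

209.2 Mbps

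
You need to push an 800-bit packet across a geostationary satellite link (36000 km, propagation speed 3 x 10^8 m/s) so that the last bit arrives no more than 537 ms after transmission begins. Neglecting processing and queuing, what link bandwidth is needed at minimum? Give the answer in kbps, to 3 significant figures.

1.92 kbps

Propagation delay = 36000000 / 300000000 = 120 ms.
Transmission budget = 537 − 120 = 417 ms.
R ≥ L / t_tx = 800 bits / 0.417 s = 1.92 kbps.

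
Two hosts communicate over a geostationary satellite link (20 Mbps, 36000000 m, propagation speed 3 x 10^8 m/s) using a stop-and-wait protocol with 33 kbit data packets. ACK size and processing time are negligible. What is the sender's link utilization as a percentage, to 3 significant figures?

0.683 %

t_tx = L/R = 33000/20000000 = 0.00165 s.
t_prop = 36000000/300000000 = 0.12 s; RTT = 0.24 s.
Cycle = t_tx + RTT = 0.24165 s.
Utilization = t_tx / cycle = 0.00165/0.24165 = 0.683 %.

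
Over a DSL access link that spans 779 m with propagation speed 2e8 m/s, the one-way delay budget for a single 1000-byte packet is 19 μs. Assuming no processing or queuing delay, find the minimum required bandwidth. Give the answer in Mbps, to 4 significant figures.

L = 8000 bits.
Propagation delay = 779 / 200000000 = 3.895 μs.
Transmission budget = 19 − 3.895 = 15.105 μs.
R ≥ L / t_tx = 8000 bits / 1.5105e-05 s = 529.6 Mbps.

529.6 Mbps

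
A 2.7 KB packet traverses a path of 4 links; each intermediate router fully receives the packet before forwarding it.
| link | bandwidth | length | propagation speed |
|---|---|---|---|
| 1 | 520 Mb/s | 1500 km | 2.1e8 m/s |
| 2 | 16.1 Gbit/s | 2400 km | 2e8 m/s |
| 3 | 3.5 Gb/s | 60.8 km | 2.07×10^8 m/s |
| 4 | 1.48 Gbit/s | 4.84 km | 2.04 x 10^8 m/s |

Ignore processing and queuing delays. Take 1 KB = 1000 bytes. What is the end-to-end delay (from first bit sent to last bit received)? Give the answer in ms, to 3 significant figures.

L = 21600 bits.
Transmission delays (L/R per hop): 0.0415385, 0.00134161, 0.00617143, 0.0145946 ms; sum = 0.0636461 ms.
Propagation delays (d/s per hop): 7.14286, 12, 0.29372, 0.0237255 ms; sum = 19.4603 ms.
End-to-end = 19.5 ms.

19.5 ms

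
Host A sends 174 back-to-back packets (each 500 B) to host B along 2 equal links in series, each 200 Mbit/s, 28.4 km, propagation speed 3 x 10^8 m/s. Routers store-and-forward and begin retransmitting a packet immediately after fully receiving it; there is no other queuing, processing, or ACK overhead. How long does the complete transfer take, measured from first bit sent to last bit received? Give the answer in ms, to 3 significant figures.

3.69 ms

Per-hop transmission t_tx = L/R = 4000/200000000 = 0.02 ms.
Per-hop propagation t_prop = 28400/300000000 = 0.0946667 ms.
Pipeline fill: first packet needs 2·t_tx to clear all hops; remaining 173 packets each add one t_tx.
Total = (2+174-1)·t_tx + 2·t_prop = 175·0.02 + 2·0.0946667 = 3.69 ms.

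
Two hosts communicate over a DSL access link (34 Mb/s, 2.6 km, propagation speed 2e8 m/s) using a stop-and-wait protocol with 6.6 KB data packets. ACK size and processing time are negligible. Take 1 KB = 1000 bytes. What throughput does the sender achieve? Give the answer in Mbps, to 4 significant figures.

33.44 Mbps

t_tx = L/R = 52800/34000000 = 0.00155294 s.
t_prop = 2600/200000000 = 1.3e-05 s; RTT = 2.6e-05 s.
Cycle = t_tx + RTT = 0.00157894 s.
Throughput = L / cycle = 52800 / 0.00157894 = 33.44 Mbps.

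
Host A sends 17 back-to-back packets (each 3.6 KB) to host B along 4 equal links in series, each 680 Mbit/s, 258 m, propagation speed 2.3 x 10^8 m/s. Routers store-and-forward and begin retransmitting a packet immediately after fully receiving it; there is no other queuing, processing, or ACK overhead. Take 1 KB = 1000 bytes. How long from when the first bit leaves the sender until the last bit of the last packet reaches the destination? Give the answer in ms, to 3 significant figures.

Per-hop transmission t_tx = L/R = 28800/680000000 = 0.0423529 ms.
Per-hop propagation t_prop = 258/2.3e+08 = 0.00112174 ms.
Pipeline fill: first packet needs 4·t_tx to clear all hops; remaining 16 packets each add one t_tx.
Total = (4+17-1)·t_tx + 4·t_prop = 20·0.0423529 + 4·0.00112174 = 0.852 ms.

0.852 ms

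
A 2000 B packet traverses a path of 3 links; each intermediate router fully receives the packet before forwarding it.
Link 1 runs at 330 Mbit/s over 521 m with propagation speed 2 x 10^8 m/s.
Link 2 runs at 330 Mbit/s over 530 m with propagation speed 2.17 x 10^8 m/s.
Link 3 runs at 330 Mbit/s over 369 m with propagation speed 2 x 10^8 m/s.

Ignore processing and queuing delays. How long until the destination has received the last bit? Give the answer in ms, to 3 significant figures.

0.152 ms

L = 2000 × 8 = 16000 bits.
Transmission delay per hop = L/R = 16000/330000000 = 0.0484848 ms; 3 hops → 0.145455 ms.
Propagation delays (d/s per hop): 0.002605, 0.0024424, 0.001845 ms; sum = 0.0068924 ms.
End-to-end = 0.152 ms.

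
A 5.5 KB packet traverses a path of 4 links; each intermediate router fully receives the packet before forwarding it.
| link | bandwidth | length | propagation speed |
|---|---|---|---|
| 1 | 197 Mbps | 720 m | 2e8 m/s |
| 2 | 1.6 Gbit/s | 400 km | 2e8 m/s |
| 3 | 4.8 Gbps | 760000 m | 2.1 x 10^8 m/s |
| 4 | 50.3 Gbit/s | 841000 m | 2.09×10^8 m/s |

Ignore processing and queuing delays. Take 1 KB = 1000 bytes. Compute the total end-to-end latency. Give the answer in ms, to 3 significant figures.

9.91 ms

L = 44000 bits.
Transmission delays (L/R per hop): 0.22335, 0.0275, 0.00916667, 0.000874751 ms; sum = 0.260892 ms.
Propagation delays (d/s per hop): 0.0036, 2, 3.61905, 4.02392 ms; sum = 9.64657 ms.
End-to-end = 9.91 ms.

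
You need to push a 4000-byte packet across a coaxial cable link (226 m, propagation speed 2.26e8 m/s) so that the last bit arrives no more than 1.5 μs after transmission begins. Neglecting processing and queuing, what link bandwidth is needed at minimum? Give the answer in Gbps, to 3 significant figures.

64.0 Gbps

L = 32000 bits.
Propagation delay = 226 / 2.26e+08 = 1 μs.
Transmission budget = 1.5 − 1 = 0.5 μs.
R ≥ L / t_tx = 32000 bits / 5e-07 s = 64.0 Gbps.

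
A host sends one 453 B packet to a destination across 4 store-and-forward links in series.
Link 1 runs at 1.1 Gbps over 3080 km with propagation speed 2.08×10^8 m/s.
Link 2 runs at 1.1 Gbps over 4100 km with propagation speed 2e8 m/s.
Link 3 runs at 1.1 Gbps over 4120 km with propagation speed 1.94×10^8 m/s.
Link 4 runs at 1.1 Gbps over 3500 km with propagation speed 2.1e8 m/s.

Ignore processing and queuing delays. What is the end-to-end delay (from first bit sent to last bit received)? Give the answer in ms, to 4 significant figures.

73.22 ms

L = 453 × 8 = 3624 bits.
Transmission delay per hop = L/R = 3624/1100000000 = 0.00329455 ms; 4 hops → 0.0131782 ms.
Propagation delays (d/s per hop): 14.8077, 20.5, 21.2371, 16.6667 ms; sum = 73.2115 ms.
End-to-end = 73.22 ms.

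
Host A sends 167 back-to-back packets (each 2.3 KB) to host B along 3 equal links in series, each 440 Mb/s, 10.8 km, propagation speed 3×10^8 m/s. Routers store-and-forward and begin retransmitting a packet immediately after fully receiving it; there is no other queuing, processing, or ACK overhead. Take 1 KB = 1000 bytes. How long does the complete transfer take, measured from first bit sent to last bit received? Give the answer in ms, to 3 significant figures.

Per-hop transmission t_tx = L/R = 18400/440000000 = 0.0418182 ms.
Per-hop propagation t_prop = 10800/300000000 = 0.036 ms.
Pipeline fill: first packet needs 3·t_tx to clear all hops; remaining 166 packets each add one t_tx.
Total = (3+167-1)·t_tx + 3·t_prop = 169·0.0418182 + 3·0.036 = 7.18 ms.

7.18 ms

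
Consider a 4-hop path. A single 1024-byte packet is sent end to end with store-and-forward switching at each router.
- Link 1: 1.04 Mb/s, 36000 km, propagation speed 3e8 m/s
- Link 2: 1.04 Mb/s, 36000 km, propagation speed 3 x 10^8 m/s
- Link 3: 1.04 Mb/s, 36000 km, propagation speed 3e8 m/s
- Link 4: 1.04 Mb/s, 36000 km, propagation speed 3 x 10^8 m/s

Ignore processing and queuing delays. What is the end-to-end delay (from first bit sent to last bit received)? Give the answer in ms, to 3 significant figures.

512 ms

L = 1024 × 8 = 8192 bits.
Transmission delay per hop = L/R = 8192/1040000 = 7.87692 ms; 4 hops → 31.5077 ms.
Propagation delays (d/s per hop): 120, 120, 120, 120 ms; sum = 480 ms.
End-to-end = 512 ms.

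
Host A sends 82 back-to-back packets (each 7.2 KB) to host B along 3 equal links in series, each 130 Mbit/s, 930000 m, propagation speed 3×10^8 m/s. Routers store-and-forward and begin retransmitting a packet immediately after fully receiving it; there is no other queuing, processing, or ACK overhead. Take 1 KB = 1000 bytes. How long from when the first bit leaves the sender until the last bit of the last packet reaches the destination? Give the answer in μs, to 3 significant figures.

Per-hop transmission t_tx = L/R = 57600/130000000 = 443.077 μs.
Per-hop propagation t_prop = 930000/300000000 = 3100 μs.
Pipeline fill: first packet needs 3·t_tx to clear all hops; remaining 81 packets each add one t_tx.
Total = (3+82-1)·t_tx + 3·t_prop = 84·443.077 + 3·3100 = 46500 μs.

46500 μs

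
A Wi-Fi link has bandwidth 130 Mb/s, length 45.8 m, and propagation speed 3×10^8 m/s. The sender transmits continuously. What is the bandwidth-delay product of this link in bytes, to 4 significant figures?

Propagation delay = 45.8 / 300000000 = 1.52667e-07 s.
BDP = R × t_prop = 130000000 × 1.52667e-07 = 19.8467 bits.
In bytes: 19.8467/8 = 2.481 bytes.

2.481 bytes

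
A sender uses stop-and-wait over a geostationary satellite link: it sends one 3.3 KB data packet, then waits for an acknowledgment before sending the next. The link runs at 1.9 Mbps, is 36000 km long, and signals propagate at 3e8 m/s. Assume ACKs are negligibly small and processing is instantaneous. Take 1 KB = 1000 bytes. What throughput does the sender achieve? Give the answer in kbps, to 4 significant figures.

t_tx = L/R = 26400/1900000 = 0.0138947 s.
t_prop = 36000000/300000000 = 0.12 s; RTT = 0.24 s.
Cycle = t_tx + RTT = 0.253895 s.
Throughput = L / cycle = 26400 / 0.253895 = 104.0 kbps.

104.0 kbps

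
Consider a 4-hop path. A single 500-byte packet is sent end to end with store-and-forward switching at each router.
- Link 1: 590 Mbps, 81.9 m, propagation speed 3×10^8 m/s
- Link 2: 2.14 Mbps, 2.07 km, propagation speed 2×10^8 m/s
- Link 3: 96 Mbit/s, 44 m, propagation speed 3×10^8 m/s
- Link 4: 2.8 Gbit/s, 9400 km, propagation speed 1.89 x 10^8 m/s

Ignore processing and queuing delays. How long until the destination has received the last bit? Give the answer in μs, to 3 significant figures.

51700 μs

L = 500 × 8 = 4000 bits.
Transmission delays (L/R per hop): 6.77966, 1869.16, 41.6667, 1.42857 μs; sum = 1919.03 μs.
Propagation delays (d/s per hop): 0.273, 10.35, 0.146667, 49735.4 μs; sum = 49746.2 μs.
End-to-end = 51700 μs.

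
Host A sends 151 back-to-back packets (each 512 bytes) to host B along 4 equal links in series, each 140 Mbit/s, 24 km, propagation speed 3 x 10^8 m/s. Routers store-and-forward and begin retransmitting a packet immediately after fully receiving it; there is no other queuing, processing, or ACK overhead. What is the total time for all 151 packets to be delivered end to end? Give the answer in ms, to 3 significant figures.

Per-hop transmission t_tx = L/R = 4096/140000000 = 0.0292571 ms.
Per-hop propagation t_prop = 24000/300000000 = 0.08 ms.
Pipeline fill: first packet needs 4·t_tx to clear all hops; remaining 150 packets each add one t_tx.
Total = (4+151-1)·t_tx + 4·t_prop = 154·0.0292571 + 4·0.08 = 4.83 ms.

4.83 ms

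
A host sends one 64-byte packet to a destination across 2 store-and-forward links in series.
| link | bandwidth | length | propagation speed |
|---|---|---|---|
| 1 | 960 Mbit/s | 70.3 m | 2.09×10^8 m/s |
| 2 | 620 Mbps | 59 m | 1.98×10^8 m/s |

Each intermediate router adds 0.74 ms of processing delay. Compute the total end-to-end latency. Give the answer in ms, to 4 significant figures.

0.7420 ms

L = 64 × 8 = 512 bits.
Transmission delays (L/R per hop): 0.000533333, 0.000825806 ms; sum = 0.00135914 ms.
Propagation delays (d/s per hop): 0.000336364, 0.00029798 ms; sum = 0.000634343 ms.
Processing at 1 router(s): 1 × 0.74 ms = 0.74 ms.
End-to-end = 0.7420 ms.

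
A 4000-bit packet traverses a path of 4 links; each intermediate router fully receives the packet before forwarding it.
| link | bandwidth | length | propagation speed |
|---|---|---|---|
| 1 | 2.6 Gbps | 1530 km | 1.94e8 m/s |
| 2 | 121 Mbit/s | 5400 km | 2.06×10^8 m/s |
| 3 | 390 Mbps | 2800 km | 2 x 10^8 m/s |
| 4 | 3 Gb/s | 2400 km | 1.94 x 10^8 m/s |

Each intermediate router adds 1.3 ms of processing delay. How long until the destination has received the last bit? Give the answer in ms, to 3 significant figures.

64.4 ms

Transmission delays (L/R per hop): 0.00153846, 0.0330579, 0.0102564, 0.00133333 ms; sum = 0.0461861 ms.
Propagation delays (d/s per hop): 7.8866, 26.2136, 14, 12.3711 ms; sum = 60.4713 ms.
Processing at 3 router(s): 3 × 1.3 ms = 3.9 ms.
End-to-end = 64.4 ms.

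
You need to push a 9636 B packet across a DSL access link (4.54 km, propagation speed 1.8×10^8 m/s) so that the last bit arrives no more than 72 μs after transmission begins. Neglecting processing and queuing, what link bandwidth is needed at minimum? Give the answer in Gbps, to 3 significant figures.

1.65 Gbps

L = 77088 bits.
Propagation delay = 4540 / 180000000 = 25.2222 μs.
Transmission budget = 72 − 25.2222 = 46.7778 μs.
R ≥ L / t_tx = 77088 bits / 4.67778e-05 s = 1.65 Gbps.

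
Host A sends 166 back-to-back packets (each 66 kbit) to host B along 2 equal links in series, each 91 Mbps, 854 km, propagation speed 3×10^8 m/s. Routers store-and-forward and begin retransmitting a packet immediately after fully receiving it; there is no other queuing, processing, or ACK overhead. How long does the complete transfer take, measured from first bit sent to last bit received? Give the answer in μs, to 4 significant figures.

Per-hop transmission t_tx = L/R = 66000/91000000 = 725.275 μs.
Per-hop propagation t_prop = 854000/300000000 = 2846.67 μs.
Pipeline fill: first packet needs 2·t_tx to clear all hops; remaining 165 packets each add one t_tx.
Total = (2+166-1)·t_tx + 2·t_prop = 167·725.275 + 2·2846.67 = 126800 μs.

126800 μs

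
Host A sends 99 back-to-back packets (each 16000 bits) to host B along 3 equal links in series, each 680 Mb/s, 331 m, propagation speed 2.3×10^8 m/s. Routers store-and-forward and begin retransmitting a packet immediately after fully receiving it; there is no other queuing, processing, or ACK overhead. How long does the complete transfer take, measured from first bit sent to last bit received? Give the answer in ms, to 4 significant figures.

2.381 ms

Per-hop transmission t_tx = L/R = 16000/680000000 = 0.0235294 ms.
Per-hop propagation t_prop = 331/2.3e+08 = 0.00143913 ms.
Pipeline fill: first packet needs 3·t_tx to clear all hops; remaining 98 packets each add one t_tx.
Total = (3+99-1)·t_tx + 3·t_prop = 101·0.0235294 + 3·0.00143913 = 2.381 ms.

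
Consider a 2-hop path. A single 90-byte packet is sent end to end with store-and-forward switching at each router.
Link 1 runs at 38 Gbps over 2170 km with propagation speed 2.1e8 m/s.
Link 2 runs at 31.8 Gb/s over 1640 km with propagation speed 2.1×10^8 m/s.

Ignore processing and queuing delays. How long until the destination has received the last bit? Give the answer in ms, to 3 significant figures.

L = 90 × 8 = 720 bits.
Transmission delays (L/R per hop): 1.89474e-05, 2.26415e-05 ms; sum = 4.15889e-05 ms.
Propagation delays (d/s per hop): 10.3333, 7.80952 ms; sum = 18.1429 ms.
End-to-end = 18.1 ms.

18.1 ms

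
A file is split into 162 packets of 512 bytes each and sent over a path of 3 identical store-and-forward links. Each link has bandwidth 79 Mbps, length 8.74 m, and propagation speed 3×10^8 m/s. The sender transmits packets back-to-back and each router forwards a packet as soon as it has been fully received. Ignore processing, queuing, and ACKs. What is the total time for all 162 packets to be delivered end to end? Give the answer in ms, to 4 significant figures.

Per-hop transmission t_tx = L/R = 4096/79000000 = 0.0518481 ms.
Per-hop propagation t_prop = 8.74/300000000 = 2.91333e-05 ms.
Pipeline fill: first packet needs 3·t_tx to clear all hops; remaining 161 packets each add one t_tx.
Total = (3+162-1)·t_tx + 3·t_prop = 164·0.0518481 + 3·2.91333e-05 = 8.503 ms.

8.503 ms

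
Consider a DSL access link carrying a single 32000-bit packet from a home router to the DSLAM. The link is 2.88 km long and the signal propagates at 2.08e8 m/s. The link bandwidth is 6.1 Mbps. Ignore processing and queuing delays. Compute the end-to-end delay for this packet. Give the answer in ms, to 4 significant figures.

5.260 ms

Transmission delay = L/R = 32000 / 6100000 = 5.2459 ms.
Propagation delay = d/s = 2880 m / 208000000 m/s = 0.0138462 ms.
Total = 5.260 ms.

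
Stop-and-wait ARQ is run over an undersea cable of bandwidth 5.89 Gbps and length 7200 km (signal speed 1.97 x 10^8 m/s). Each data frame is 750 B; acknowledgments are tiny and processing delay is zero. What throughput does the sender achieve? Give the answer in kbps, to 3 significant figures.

t_tx = L/R = 6000/5890000000 = 1.01868e-06 s.
t_prop = 7200000/197000000 = 0.0365482 s; RTT = 0.0730964 s.
Cycle = t_tx + RTT = 0.0730975 s.
Throughput = L / cycle = 6000 / 0.0730975 = 82.1 kbps.

82.1 kbps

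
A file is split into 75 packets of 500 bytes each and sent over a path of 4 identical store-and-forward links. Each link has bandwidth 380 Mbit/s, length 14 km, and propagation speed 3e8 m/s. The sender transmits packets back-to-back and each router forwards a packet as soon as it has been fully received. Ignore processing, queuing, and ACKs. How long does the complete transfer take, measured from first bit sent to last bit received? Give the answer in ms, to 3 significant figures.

1.01 ms

Per-hop transmission t_tx = L/R = 4000/380000000 = 0.0105263 ms.
Per-hop propagation t_prop = 14000/300000000 = 0.0466667 ms.
Pipeline fill: first packet needs 4·t_tx to clear all hops; remaining 74 packets each add one t_tx.
Total = (4+75-1)·t_tx + 4·t_prop = 78·0.0105263 + 4·0.0466667 = 1.01 ms.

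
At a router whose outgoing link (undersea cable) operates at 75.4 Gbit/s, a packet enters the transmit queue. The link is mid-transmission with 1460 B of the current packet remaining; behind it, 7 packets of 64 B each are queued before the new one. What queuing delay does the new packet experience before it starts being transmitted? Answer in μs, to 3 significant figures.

0.202 μs

Each queued packet: L/R = 512/75400000000 = 0.00679045 μs.
7 queued → 0.0475332 μs.
Plus remaining 11680 bits of current packet: 0.154907 μs.
Queuing delay = 0.202 μs.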